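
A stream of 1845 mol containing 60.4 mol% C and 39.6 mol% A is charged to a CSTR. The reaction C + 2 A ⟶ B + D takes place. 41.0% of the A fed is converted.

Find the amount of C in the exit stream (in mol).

965 mol

A reacted = 0.41 × 730.6 = 299.6 mol; ν_A = −2, so ξ = 299.6/2 = 149.8 mol.
Outlet amounts (n = n₀ + ν ξ):
  C: 1114 − 1(149.8) = 964.6
  A: 730.6 − 2(149.8) = 431.1
  B: 0 + 1(149.8) = 149.8
  D: 0 + 1(149.8) = 149.8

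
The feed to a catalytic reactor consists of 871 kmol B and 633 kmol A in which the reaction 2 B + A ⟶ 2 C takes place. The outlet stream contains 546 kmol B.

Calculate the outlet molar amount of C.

For B: n = n₀ − 2ξ → 546 = 871 − 2ξ, giving ξ = 162.5 kmol.
Outlet amounts (n = n₀ + ν ξ):
  B: 871 − 2(162.5) = 546
  A: 633 − 1(162.5) = 470.5
  C: 0 + 2(162.5) = 325

325 kmol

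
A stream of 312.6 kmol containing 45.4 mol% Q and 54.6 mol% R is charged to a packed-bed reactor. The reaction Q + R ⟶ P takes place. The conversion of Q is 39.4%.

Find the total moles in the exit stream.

Q reacted = 0.394 × 141.9 = 55.92 kmol; ν_Q = −1, so ξ = 55.92/1 = 55.92 kmol.
Outlet amounts (n = n₀ + ν ξ):
  Q: 141.9 − 1(55.92) = 86
  R: 170.7 − 1(55.92) = 114.8
  P: 0 + 1(55.92) = 55.92
Total out = 86 + 114.8 + 55.92 = 256.7 kmol.

257 kmol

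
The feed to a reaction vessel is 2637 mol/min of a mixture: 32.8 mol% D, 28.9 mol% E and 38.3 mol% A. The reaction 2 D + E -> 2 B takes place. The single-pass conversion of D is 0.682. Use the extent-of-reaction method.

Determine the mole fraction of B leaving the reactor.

0.252

D reacted = 0.682 × 864.9 = 589.9 mol/min; ν_D = −2, so ξ = 589.9/2 = 294.9 mol/min.
Outlet amounts (n = n₀ + ν ξ):
  D: 864.9 − 2(294.9) = 275
  E: 762.1 − 1(294.9) = 467.1
  B: 0 + 2(294.9) = 589.9
  A: 1010 (inert)
Total out = 2342 mol/min; y_B = 589.9 / 2342 = 0.2519.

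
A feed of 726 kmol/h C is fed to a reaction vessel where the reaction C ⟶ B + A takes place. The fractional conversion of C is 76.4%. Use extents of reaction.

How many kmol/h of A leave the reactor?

555 kmol/h

C reacted = 0.764 × 726 = 554.7 kmol/h; ν_C = −1, so ξ = 554.7/1 = 554.7 kmol/h.
Outlet amounts (n = n₀ + ν ξ):
  C: 726 − 1(554.7) = 171.3
  B: 0 + 1(554.7) = 554.7
  A: 0 + 1(554.7) = 554.7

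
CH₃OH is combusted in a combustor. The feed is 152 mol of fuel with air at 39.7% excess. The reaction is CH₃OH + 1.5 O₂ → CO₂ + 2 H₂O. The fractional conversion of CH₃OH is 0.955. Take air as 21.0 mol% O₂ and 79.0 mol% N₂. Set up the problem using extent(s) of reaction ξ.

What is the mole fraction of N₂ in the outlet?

Stoichiometric O₂ = 1.5 × 152 = 228 mol; O₂ fed = 228 × 1.397 = 318.5 mol.
N₂ fed = 318.5 × 79/21 = 1198 mol.
Fuel reacted = 0.955 × 152 → ξ = 145.2 mol.
Outlet (n = n₀ + ν ξ):
  CH₃OH: 152 − 1(145.2) = 6.84
  O₂: 318.5 − 1.5(145.2) = 100.8
  N₂: 1198 (inert)
  CO₂: 0 + 1(145.2) = 145.2
  H₂O: 0 + 2(145.2) = 290.3
Total out = 1741 mol; y_N₂ = 1198 / 1741 = 0.6881.

0.688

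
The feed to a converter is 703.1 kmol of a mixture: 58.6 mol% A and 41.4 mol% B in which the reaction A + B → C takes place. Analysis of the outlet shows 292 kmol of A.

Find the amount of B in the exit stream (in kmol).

For A: n = n₀ − 1ξ → 292 = 412 − 1ξ, giving ξ = 120 kmol.
Outlet amounts (n = n₀ + ν ξ):
  A: 412 − 1(120) = 292
  B: 291.1 − 1(120) = 171.1
  C: 0 + 1(120) = 120

171 kmol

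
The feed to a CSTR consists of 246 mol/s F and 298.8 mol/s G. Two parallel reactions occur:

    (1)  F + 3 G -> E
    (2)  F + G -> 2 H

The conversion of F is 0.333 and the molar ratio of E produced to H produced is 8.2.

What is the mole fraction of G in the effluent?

0.199

Conversion of F: F consumed = 0.333 × 246 = 81.92 mol/s = 1ξ₁ + 1ξ₂.
Selectivity: 1ξ₁ / (2ξ₂) = 8.2 → ξ₁ = 16.4 ξ₂.
Substitute: (1·16.4 + 1) ξ₂ = 81.92 → ξ₂ = 4.708 mol/s, ξ₁ = 77.21 mol/s.
Outlet amounts (n = n₀ + Σ ν·ξ):
  F: 246 − 1(77.21) − 1(4.708) = 164.1
  G: 298.8 − 3(77.21) − 1(4.708) = 62.46
  E: 0 + 1(77.21) = 77.21
  H: 0 + 2(4.708) = 9.416
Total out = 313.2 mol/s; y_G = 62.46 / 313.2 = 0.1995.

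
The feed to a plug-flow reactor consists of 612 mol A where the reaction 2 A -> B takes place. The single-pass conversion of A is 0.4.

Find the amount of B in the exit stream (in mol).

A reacted = 0.4 × 612 = 244.8 mol; ν_A = −2, so ξ = 244.8/2 = 122.4 mol.
Outlet amounts (n = n₀ + ν ξ):
  A: 612 − 2(122.4) = 367.2
  B: 0 + 1(122.4) = 122.4

122 mol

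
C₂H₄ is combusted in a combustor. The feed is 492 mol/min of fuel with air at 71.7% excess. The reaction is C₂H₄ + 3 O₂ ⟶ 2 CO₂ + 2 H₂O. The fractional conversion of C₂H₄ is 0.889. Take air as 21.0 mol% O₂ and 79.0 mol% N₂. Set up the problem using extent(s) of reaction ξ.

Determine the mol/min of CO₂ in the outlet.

Stoichiometric O₂ = 3 × 492 = 1476 mol/min; O₂ fed = 1476 × 1.717 = 2534 mol/min.
N₂ fed = 2534 × 79/21 = 9534 mol/min.
Fuel reacted = 0.889 × 492 → ξ = 437.4 mol/min.
Outlet (n = n₀ + ν ξ):
  C₂H₄: 492 − 1(437.4) = 54.61
  O₂: 2534 − 3(437.4) = 1222
  N₂: 9534 (inert)
  CO₂: 0 + 2(437.4) = 874.8
  H₂O: 0 + 2(437.4) = 874.8

875 mol/min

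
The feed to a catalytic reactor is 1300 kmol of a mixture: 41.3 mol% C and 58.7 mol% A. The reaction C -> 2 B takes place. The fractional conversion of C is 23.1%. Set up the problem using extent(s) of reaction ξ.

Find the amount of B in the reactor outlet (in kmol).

248 kmol

C reacted = 0.231 × 536.9 = 124 kmol; ν_C = −1, so ξ = 124/1 = 124 kmol.
Outlet amounts (n = n₀ + ν ξ):
  C: 536.9 − 1(124) = 412.9
  B: 0 + 2(124) = 248
  A: 763.1 (inert)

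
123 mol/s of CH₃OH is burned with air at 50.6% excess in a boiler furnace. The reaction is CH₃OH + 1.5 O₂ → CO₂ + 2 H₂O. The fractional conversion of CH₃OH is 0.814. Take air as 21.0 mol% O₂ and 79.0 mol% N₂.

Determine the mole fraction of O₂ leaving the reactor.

Stoichiometric O₂ = 1.5 × 123 = 184.5 mol/s; O₂ fed = 184.5 × 1.506 = 277.9 mol/s.
N₂ fed = 277.9 × 79/21 = 1045 mol/s.
Fuel reacted = 0.814 × 123 → ξ = 100.1 mol/s.
Outlet (n = n₀ + ν ξ):
  CH₃OH: 123 − 1(100.1) = 22.88
  O₂: 277.9 − 1.5(100.1) = 127.7
  N₂: 1045 (inert)
  CO₂: 0 + 1(100.1) = 100.1
  H₂O: 0 + 2(100.1) = 200.2
Total out = 1496 mol/s; y_O₂ = 127.7 / 1496 = 0.08533.

0.0853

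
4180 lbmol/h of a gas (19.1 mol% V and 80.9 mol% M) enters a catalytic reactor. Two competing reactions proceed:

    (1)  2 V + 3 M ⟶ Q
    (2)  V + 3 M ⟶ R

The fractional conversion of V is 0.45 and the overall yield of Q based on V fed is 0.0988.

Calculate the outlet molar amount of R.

202 lbmol/h

Yield of Q: 1ξ₁ / 798.4 = 0.0988 → ξ₁ = 78.88 lbmol/h.
Conversion of V: 2ξ₁ + 1ξ₂ = 0.45 × 798.4 = 359.3 → ξ₂ = 201.5 lbmol/h.
Outlet amounts (n = n₀ + Σ ν·ξ):
  V: 798.4 − 2(78.88) − 1(201.5) = 439.1
  M: 3382 − 3(78.88) − 3(201.5) = 2540
  Q: 0 + 1(78.88) = 78.88
  R: 0 + 1(201.5) = 201.5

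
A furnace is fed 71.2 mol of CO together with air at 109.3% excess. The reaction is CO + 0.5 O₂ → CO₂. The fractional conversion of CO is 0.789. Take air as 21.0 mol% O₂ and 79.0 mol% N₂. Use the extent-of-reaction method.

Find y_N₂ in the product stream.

Stoichiometric O₂ = 0.5 × 71.2 = 35.6 mol; O₂ fed = 35.6 × 2.093 = 74.51 mol.
N₂ fed = 74.51 × 79/21 = 280.3 mol.
Fuel reacted = 0.789 × 71.2 → ξ = 56.18 mol.
Outlet (n = n₀ + ν ξ):
  CO: 71.2 − 1(56.18) = 15.02
  O₂: 74.51 − 0.5(56.18) = 46.42
  N₂: 280.3 (inert)
  CO₂: 0 + 1(56.18) = 56.18
Total out = 397.9 mol; y_N₂ = 280.3 / 397.9 = 0.7044.

0.704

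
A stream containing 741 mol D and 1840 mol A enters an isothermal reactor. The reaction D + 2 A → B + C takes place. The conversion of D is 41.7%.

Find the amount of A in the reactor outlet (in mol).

1220 mol

D reacted = 0.417 × 741 = 309 mol; ν_D = −1, so ξ = 309/1 = 309 mol.
Outlet amounts (n = n₀ + ν ξ):
  D: 741 − 1(309) = 432
  A: 1840 − 2(309) = 1222
  B: 0 + 1(309) = 309
  C: 0 + 1(309) = 309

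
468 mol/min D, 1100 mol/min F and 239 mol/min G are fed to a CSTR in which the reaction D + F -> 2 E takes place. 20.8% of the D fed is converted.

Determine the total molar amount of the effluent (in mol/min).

D reacted = 0.208 × 468 = 97.34 mol/min; ν_D = −1, so ξ = 97.34/1 = 97.34 mol/min.
Outlet amounts (n = n₀ + ν ξ):
  D: 468 − 1(97.34) = 370.7
  F: 1100 − 1(97.34) = 1003
  E: 0 + 2(97.34) = 194.7
  G: 239 (inert)
Total out = 370.7 + 1003 + 194.7 + 239 = 1807 mol/min.

1810 mol/min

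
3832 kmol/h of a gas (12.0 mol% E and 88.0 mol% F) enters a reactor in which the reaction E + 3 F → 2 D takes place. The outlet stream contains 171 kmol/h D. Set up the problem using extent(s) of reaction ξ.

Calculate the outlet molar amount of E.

For D: n = n₀ + 2ξ → 171 = 0 + 2ξ, giving ξ = 85.5 kmol/h.
Outlet amounts (n = n₀ + ν ξ):
  E: 459.8 − 1(85.5) = 374.3
  F: 3372 − 3(85.5) = 3116
  D: 0 + 2(85.5) = 171

374 kmol/h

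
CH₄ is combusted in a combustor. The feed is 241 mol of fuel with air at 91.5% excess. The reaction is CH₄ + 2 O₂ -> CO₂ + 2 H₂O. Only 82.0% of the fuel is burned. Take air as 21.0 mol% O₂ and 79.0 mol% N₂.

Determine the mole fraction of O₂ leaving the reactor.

0.114

Stoichiometric O₂ = 2 × 241 = 482 mol; O₂ fed = 482 × 1.915 = 923 mol.
N₂ fed = 923 × 79/21 = 3472 mol.
Fuel reacted = 0.82 × 241 → ξ = 197.6 mol.
Outlet (n = n₀ + ν ξ):
  CH₄: 241 − 1(197.6) = 43.38
  O₂: 923 − 2(197.6) = 527.8
  N₂: 3472 (inert)
  CO₂: 0 + 1(197.6) = 197.6
  H₂O: 0 + 2(197.6) = 395.2
Total out = 4636 mol; y_O₂ = 527.8 / 4636 = 0.1138.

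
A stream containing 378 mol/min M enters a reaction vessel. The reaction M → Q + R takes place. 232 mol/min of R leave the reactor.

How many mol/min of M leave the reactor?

146 mol/min

For R: n = n₀ + 1ξ → 232 = 0 + 1ξ, giving ξ = 232 mol/min.
Outlet amounts (n = n₀ + ν ξ):
  M: 378 − 1(232) = 146
  Q: 0 + 1(232) = 232
  R: 0 + 1(232) = 232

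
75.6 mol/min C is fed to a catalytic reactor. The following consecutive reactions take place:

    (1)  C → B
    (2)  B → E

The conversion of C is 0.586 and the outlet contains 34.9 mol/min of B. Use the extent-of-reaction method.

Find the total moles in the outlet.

75.6 mol/min

Conversion of C: C consumed = 1ξ₁ = 0.586 × 75.6 → ξ₁ = 44.3 mol/min.
B balance: n_B = 0 + 1ξ₁ − 1ξ₂ = 34.9 → ξ₂ = (1·44.3 − 34.9)/1 = 9.402 mol/min.
Outlet amounts (n = n₀ + Σ ν·ξ):
  C: 75.6 − 1(44.3) = 31.3
  B: 0 + 1(44.3) − 1(9.402) = 34.9
  E: 0 + 1(9.402) = 9.402
Total out = 31.3 + 34.9 + 9.402 = 75.6 mol/min.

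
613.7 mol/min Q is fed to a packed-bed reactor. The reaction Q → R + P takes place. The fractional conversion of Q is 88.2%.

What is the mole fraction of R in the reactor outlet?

Q reacted = 0.882 × 613.7 = 541.3 mol/min; ν_Q = −1, so ξ = 541.3/1 = 541.3 mol/min.
Outlet amounts (n = n₀ + ν ξ):
  Q: 613.7 − 1(541.3) = 72.42
  R: 0 + 1(541.3) = 541.3
  P: 0 + 1(541.3) = 541.3
Total out = 1155 mol/min; y_R = 541.3 / 1155 = 0.4687.

0.469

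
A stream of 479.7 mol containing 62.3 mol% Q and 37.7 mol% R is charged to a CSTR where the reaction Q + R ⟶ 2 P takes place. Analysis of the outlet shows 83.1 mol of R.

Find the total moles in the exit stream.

For R: n = n₀ − 1ξ → 83.1 = 180.8 − 1ξ, giving ξ = 97.75 mol.
Outlet amounts (n = n₀ + ν ξ):
  Q: 298.9 − 1(97.75) = 201.1
  R: 180.8 − 1(97.75) = 83.1
  P: 0 + 2(97.75) = 195.5
Total out = 201.1 + 83.1 + 195.5 = 479.7 mol.

480 mol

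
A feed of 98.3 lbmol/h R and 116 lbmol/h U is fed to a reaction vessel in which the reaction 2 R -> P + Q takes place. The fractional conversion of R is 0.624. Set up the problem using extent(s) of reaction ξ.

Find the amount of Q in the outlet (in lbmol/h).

30.7 lbmol/h

R reacted = 0.624 × 98.3 = 61.34 lbmol/h; ν_R = −2, so ξ = 61.34/2 = 30.67 lbmol/h.
Outlet amounts (n = n₀ + ν ξ):
  R: 98.3 − 2(30.67) = 36.96
  P: 0 + 1(30.67) = 30.67
  Q: 0 + 1(30.67) = 30.67
  U: 116 (inert)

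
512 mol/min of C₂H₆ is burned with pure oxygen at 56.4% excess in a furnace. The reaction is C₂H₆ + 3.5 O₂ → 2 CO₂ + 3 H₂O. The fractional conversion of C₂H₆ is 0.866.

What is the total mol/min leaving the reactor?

3540 mol/min

Stoichiometric O₂ = 3.5 × 512 = 1792 mol/min; O₂ fed = 1792 × 1.564 = 2803 mol/min.
Fuel reacted = 0.866 × 512 → ξ = 443.4 mol/min.
Outlet (n = n₀ + ν ξ):
  C₂H₆: 512 − 1(443.4) = 68.61
  O₂: 2803 − 3.5(443.4) = 1251
  CO₂: 0 + 2(443.4) = 886.8
  H₂O: 0 + 3(443.4) = 1330
Total out = 68.61 + 1251 + 886.8 + 1330 = 3536 mol/min.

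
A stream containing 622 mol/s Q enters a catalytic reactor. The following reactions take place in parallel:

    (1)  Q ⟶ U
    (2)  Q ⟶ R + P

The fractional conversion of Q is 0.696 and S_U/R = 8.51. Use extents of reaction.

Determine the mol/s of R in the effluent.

45.5 mol/s

Conversion of Q: Q consumed = 0.696 × 622 = 432.9 mol/s = 1ξ₁ + 1ξ₂.
Selectivity: 1ξ₁ / (1ξ₂) = 8.51 → ξ₁ = 8.51 ξ₂.
Substitute: (1·8.51 + 1) ξ₂ = 432.9 → ξ₂ = 45.52 mol/s, ξ₁ = 387.4 mol/s.
Outlet amounts (n = n₀ + Σ ν·ξ):
  Q: 622 − 1(387.4) − 1(45.52) = 189.1
  U: 0 + 1(387.4) = 387.4
  R: 0 + 1(45.52) = 45.52
  P: 0 + 1(45.52) = 45.52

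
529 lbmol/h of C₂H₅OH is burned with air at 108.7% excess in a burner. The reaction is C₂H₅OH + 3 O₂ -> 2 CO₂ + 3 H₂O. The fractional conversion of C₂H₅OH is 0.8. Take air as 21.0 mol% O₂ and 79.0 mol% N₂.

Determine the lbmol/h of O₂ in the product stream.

2040 lbmol/h

Stoichiometric O₂ = 3 × 529 = 1587 lbmol/h; O₂ fed = 1587 × 2.087 = 3312 lbmol/h.
N₂ fed = 3312 × 79/21 = 12460 lbmol/h.
Fuel reacted = 0.8 × 529 → ξ = 423.2 lbmol/h.
Outlet (n = n₀ + ν ξ):
  C₂H₅OH: 529 − 1(423.2) = 105.8
  O₂: 3312 − 3(423.2) = 2042
  N₂: 12460 (inert)
  CO₂: 0 + 2(423.2) = 846.4
  H₂O: 0 + 3(423.2) = 1270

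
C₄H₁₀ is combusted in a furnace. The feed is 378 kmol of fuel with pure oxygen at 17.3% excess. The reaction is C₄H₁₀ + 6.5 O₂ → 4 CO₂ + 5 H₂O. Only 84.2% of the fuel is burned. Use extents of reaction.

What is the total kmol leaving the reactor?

Stoichiometric O₂ = 6.5 × 378 = 2457 kmol; O₂ fed = 2457 × 1.173 = 2882 kmol.
Fuel reacted = 0.842 × 378 → ξ = 318.3 kmol.
Outlet (n = n₀ + ν ξ):
  C₄H₁₀: 378 − 1(318.3) = 59.72
  O₂: 2882 − 6.5(318.3) = 813.3
  CO₂: 0 + 4(318.3) = 1273
  H₂O: 0 + 5(318.3) = 1591
Total out = 59.72 + 813.3 + 1273 + 1591 = 3737 kmol.

3740 kmol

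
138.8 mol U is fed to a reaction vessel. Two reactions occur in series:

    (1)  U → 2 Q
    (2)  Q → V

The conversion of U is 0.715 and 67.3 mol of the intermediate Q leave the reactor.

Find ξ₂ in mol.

Conversion of U: U consumed = 1ξ₁ = 0.715 × 138.8 → ξ₁ = 99.24 mol.
Q balance: n_Q = 0 + 2ξ₁ − 1ξ₂ = 67.3 → ξ₂ = (2·99.24 − 67.3)/1 = 131.2 mol.
Outlet amounts (n = n₀ + Σ ν·ξ):
  U: 138.8 − 1(99.24) = 39.56
  Q: 0 + 2(99.24) − 1(131.2) = 67.3
  V: 0 + 1(131.2) = 131.2

ξ₂ = 131 mol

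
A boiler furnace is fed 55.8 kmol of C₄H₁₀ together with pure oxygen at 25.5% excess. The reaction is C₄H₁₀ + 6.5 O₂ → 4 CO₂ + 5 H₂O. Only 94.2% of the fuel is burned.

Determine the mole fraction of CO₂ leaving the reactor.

Stoichiometric O₂ = 6.5 × 55.8 = 362.7 kmol; O₂ fed = 362.7 × 1.255 = 455.2 kmol.
Fuel reacted = 0.942 × 55.8 → ξ = 52.56 kmol.
Outlet (n = n₀ + ν ξ):
  C₄H₁₀: 55.8 − 1(52.56) = 3.236
  O₂: 455.2 − 6.5(52.56) = 113.5
  CO₂: 0 + 4(52.56) = 210.3
  H₂O: 0 + 5(52.56) = 262.8
Total out = 589.8 kmol; y_CO₂ = 210.3 / 589.8 = 0.3565.

0.356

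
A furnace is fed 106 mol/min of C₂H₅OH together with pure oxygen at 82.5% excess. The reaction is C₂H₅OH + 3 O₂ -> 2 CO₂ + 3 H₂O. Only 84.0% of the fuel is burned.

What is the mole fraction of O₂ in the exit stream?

Stoichiometric O₂ = 3 × 106 = 318 mol/min; O₂ fed = 318 × 1.825 = 580.4 mol/min.
Fuel reacted = 0.84 × 106 → ξ = 89.04 mol/min.
Outlet (n = n₀ + ν ξ):
  C₂H₅OH: 106 − 1(89.04) = 16.96
  O₂: 580.4 − 3(89.04) = 313.2
  CO₂: 0 + 2(89.04) = 178.1
  H₂O: 0 + 3(89.04) = 267.1
Total out = 775.4 mol/min; y_O₂ = 313.2 / 775.4 = 0.404.

0.404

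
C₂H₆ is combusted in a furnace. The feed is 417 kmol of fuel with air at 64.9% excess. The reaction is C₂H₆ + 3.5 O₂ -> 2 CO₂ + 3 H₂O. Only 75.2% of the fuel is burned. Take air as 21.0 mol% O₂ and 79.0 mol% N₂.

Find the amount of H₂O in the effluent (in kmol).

Stoichiometric O₂ = 3.5 × 417 = 1460 kmol; O₂ fed = 1460 × 1.649 = 2407 kmol.
N₂ fed = 2407 × 79/21 = 9054 kmol.
Fuel reacted = 0.752 × 417 → ξ = 313.6 kmol.
Outlet (n = n₀ + ν ξ):
  C₂H₆: 417 − 1(313.6) = 103.4
  O₂: 2407 − 3.5(313.6) = 1309
  N₂: 9054 (inert)
  CO₂: 0 + 2(313.6) = 627.2
  H₂O: 0 + 3(313.6) = 940.8

941 kmol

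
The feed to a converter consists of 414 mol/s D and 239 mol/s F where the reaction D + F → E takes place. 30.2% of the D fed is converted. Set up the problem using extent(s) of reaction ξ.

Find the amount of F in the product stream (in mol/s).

D reacted = 0.302 × 414 = 125 mol/s; ν_D = −1, so ξ = 125/1 = 125 mol/s.
Outlet amounts (n = n₀ + ν ξ):
  D: 414 − 1(125) = 289
  F: 239 − 1(125) = 114
  E: 0 + 1(125) = 125

114 mol/s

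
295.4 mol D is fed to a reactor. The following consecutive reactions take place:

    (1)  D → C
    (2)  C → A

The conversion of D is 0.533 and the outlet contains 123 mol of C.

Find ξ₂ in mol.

ξ₂ = 34.4 mol

Conversion of D: D consumed = 1ξ₁ = 0.533 × 295.4 → ξ₁ = 157.4 mol.
C balance: n_C = 0 + 1ξ₁ − 1ξ₂ = 123 → ξ₂ = (1·157.4 − 123)/1 = 34.45 mol.
Outlet amounts (n = n₀ + Σ ν·ξ):
  D: 295.4 − 1(157.4) = 138
  C: 0 + 1(157.4) − 1(34.45) = 123
  A: 0 + 1(34.45) = 34.45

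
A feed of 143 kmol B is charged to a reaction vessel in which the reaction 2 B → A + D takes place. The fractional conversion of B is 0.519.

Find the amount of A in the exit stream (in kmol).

B reacted = 0.519 × 143 = 74.22 kmol; ν_B = −2, so ξ = 74.22/2 = 37.11 kmol.
Outlet amounts (n = n₀ + ν ξ):
  B: 143 − 2(37.11) = 68.78
  A: 0 + 1(37.11) = 37.11
  D: 0 + 1(37.11) = 37.11

37.1 kmol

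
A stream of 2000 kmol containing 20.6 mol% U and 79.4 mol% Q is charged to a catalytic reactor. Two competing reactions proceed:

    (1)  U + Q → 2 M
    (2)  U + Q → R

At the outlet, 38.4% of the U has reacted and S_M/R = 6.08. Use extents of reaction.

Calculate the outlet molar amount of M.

Conversion of U: U consumed = 0.384 × 412 = 158.2 kmol = 1ξ₁ + 1ξ₂.
Selectivity: 2ξ₁ / (1ξ₂) = 6.08 → ξ₁ = 3.04 ξ₂.
Substitute: (1·3.04 + 1) ξ₂ = 158.2 → ξ₂ = 39.16 kmol, ξ₁ = 119 kmol.
Outlet amounts (n = n₀ + Σ ν·ξ):
  U: 412 − 1(119) − 1(39.16) = 253.8
  Q: 1588 − 1(119) − 1(39.16) = 1430
  M: 0 + 2(119) = 238.1
  R: 0 + 1(39.16) = 39.16

238 kmol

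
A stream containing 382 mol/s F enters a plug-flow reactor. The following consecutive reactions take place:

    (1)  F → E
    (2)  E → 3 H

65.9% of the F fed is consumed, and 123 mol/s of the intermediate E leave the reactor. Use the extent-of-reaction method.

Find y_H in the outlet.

0.604

Conversion of F: F consumed = 1ξ₁ = 0.659 × 382 → ξ₁ = 251.7 mol/s.
E balance: n_E = 0 + 1ξ₁ − 1ξ₂ = 123 → ξ₂ = (1·251.7 − 123)/1 = 128.7 mol/s.
Outlet amounts (n = n₀ + Σ ν·ξ):
  F: 382 − 1(251.7) = 130.3
  E: 0 + 1(251.7) − 1(128.7) = 123
  H: 0 + 3(128.7) = 386.2
Total out = 639.5 mol/s; y_H = 386.2 / 639.5 = 0.604.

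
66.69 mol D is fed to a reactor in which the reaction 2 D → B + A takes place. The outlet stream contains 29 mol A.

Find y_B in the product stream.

0.435

For A: n = n₀ + 1ξ → 29 = 0 + 1ξ, giving ξ = 29 mol.
Outlet amounts (n = n₀ + ν ξ):
  D: 66.69 − 2(29) = 8.69
  B: 0 + 1(29) = 29
  A: 0 + 1(29) = 29
Total out = 66.69 mol; y_B = 29 / 66.69 = 0.4348.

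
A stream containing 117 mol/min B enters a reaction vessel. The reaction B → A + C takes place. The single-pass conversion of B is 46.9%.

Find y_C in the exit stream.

0.319

B reacted = 0.469 × 117 = 54.87 mol/min; ν_B = −1, so ξ = 54.87/1 = 54.87 mol/min.
Outlet amounts (n = n₀ + ν ξ):
  B: 117 − 1(54.87) = 62.13
  A: 0 + 1(54.87) = 54.87
  C: 0 + 1(54.87) = 54.87
Total out = 171.9 mol/min; y_C = 54.87 / 171.9 = 0.3193.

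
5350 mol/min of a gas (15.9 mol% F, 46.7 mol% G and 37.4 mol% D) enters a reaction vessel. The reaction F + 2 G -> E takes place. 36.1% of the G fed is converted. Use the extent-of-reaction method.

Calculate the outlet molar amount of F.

G reacted = 0.361 × 2498 = 901.9 mol/min; ν_G = −2, so ξ = 901.9/2 = 451 mol/min.
Outlet amounts (n = n₀ + ν ξ):
  F: 850.6 − 1(451) = 399.7
  G: 2498 − 2(451) = 1597
  E: 0 + 1(451) = 451
  D: 2001 (inert)

400 mol/min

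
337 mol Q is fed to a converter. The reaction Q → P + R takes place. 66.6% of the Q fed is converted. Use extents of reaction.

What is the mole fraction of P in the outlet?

Q reacted = 0.666 × 337 = 224.4 mol; ν_Q = −1, so ξ = 224.4/1 = 224.4 mol.
Outlet amounts (n = n₀ + ν ξ):
  Q: 337 − 1(224.4) = 112.6
  P: 0 + 1(224.4) = 224.4
  R: 0 + 1(224.4) = 224.4
Total out = 561.4 mol; y_P = 224.4 / 561.4 = 0.3998.

0.4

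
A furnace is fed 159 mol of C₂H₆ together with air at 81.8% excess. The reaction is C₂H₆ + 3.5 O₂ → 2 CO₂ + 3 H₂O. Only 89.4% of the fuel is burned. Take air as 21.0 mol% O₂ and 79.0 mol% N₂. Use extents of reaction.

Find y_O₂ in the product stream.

0.102

Stoichiometric O₂ = 3.5 × 159 = 556.5 mol; O₂ fed = 556.5 × 1.818 = 1012 mol.
N₂ fed = 1012 × 79/21 = 3806 mol.
Fuel reacted = 0.894 × 159 → ξ = 142.1 mol.
Outlet (n = n₀ + ν ξ):
  C₂H₆: 159 − 1(142.1) = 16.85
  O₂: 1012 − 3.5(142.1) = 514.2
  N₂: 3806 (inert)
  CO₂: 0 + 2(142.1) = 284.3
  H₂O: 0 + 3(142.1) = 426.4
Total out = 5048 mol; y_O₂ = 514.2 / 5048 = 0.1019.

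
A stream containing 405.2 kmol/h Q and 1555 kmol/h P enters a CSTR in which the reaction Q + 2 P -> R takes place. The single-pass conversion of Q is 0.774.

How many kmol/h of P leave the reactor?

928 kmol/h

Q reacted = 0.774 × 405.2 = 313.6 kmol/h; ν_Q = −1, so ξ = 313.6/1 = 313.6 kmol/h.
Outlet amounts (n = n₀ + ν ξ):
  Q: 405.2 − 1(313.6) = 91.58
  P: 1555 − 2(313.6) = 927.8
  R: 0 + 1(313.6) = 313.6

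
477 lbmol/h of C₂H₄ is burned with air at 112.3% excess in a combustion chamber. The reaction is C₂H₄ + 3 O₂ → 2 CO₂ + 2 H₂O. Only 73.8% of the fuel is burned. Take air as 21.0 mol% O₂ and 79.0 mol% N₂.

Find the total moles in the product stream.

14900 lbmol/h

Stoichiometric O₂ = 3 × 477 = 1431 lbmol/h; O₂ fed = 1431 × 2.123 = 3038 lbmol/h.
N₂ fed = 3038 × 79/21 = 11430 lbmol/h.
Fuel reacted = 0.738 × 477 → ξ = 352 lbmol/h.
Outlet (n = n₀ + ν ξ):
  C₂H₄: 477 − 1(352) = 125
  O₂: 3038 − 3(352) = 1982
  N₂: 11430 (inert)
  CO₂: 0 + 2(352) = 704.1
  H₂O: 0 + 2(352) = 704.1
Total out = 125 + 1982 + 11430 + 704.1 + 704.1 = 14940 lbmol/h.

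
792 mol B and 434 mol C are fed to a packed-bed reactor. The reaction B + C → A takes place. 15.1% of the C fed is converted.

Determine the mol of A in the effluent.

65.5 mol

C reacted = 0.151 × 434 = 65.53 mol; ν_C = −1, so ξ = 65.53/1 = 65.53 mol.
Outlet amounts (n = n₀ + ν ξ):
  B: 792 − 1(65.53) = 726.5
  C: 434 − 1(65.53) = 368.5
  A: 0 + 1(65.53) = 65.53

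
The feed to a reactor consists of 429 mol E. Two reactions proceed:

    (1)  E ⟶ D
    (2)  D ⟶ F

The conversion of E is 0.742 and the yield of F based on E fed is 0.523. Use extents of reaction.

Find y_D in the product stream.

Conversion of E: E consumed = 1ξ₁ = 0.742 × 429 → ξ₁ = 318.3 mol.
Yield of F: 1ξ₂ / 429 = 0.523 → ξ₂ = 224.4 mol.
Outlet amounts (n = n₀ + Σ ν·ξ):
  E: 429 − 1(318.3) = 110.7
  D: 0 + 1(318.3) − 1(224.4) = 93.95
  F: 0 + 1(224.4) = 224.4
Total out = 429 mol; y_D = 93.95 / 429 = 0.219.

0.219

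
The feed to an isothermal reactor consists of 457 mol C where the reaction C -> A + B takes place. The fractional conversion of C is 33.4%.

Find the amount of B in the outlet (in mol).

C reacted = 0.334 × 457 = 152.6 mol; ν_C = −1, so ξ = 152.6/1 = 152.6 mol.
Outlet amounts (n = n₀ + ν ξ):
  C: 457 − 1(152.6) = 304.4
  A: 0 + 1(152.6) = 152.6
  B: 0 + 1(152.6) = 152.6

153 mol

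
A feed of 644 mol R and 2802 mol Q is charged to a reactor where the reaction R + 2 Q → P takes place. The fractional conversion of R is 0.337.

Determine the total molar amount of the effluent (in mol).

3010 mol

R reacted = 0.337 × 644 = 217 mol; ν_R = −1, so ξ = 217/1 = 217 mol.
Outlet amounts (n = n₀ + ν ξ):
  R: 644 − 1(217) = 427
  Q: 2802 − 2(217) = 2368
  P: 0 + 1(217) = 217
Total out = 427 + 2368 + 217 = 3012 mol.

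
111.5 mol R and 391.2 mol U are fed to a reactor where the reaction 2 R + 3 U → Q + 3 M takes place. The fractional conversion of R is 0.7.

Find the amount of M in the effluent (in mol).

R reacted = 0.7 × 111.5 = 78.05 mol; ν_R = −2, so ξ = 78.05/2 = 39.02 mol.
Outlet amounts (n = n₀ + ν ξ):
  R: 111.5 − 2(39.02) = 33.45
  U: 391.2 − 3(39.02) = 274.1
  Q: 0 + 1(39.02) = 39.02
  M: 0 + 3(39.02) = 117.1

117 mol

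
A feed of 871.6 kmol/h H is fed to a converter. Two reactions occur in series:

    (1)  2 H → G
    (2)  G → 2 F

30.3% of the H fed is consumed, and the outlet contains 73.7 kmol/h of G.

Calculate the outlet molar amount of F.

117 kmol/h

Conversion of H: H consumed = 2ξ₁ = 0.303 × 871.6 → ξ₁ = 132 kmol/h.
G balance: n_G = 0 + 1ξ₁ − 1ξ₂ = 73.7 → ξ₂ = (1·132 − 73.7)/1 = 58.35 kmol/h.
Outlet amounts (n = n₀ + Σ ν·ξ):
  H: 871.6 − 2(132) = 607.5
  G: 0 + 1(132) − 1(58.35) = 73.7
  F: 0 + 2(58.35) = 116.7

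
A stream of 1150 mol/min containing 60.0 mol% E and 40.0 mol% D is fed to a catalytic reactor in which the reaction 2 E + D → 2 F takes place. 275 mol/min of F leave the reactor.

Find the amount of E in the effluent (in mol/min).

415 mol/min

For F: n = n₀ + 2ξ → 275 = 0 + 2ξ, giving ξ = 137.5 mol/min.
Outlet amounts (n = n₀ + ν ξ):
  E: 690 − 2(137.5) = 415
  D: 460 − 1(137.5) = 322.5
  F: 0 + 2(137.5) = 275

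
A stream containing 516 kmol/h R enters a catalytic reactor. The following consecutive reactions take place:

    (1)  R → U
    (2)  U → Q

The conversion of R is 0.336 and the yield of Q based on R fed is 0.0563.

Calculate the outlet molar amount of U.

Conversion of R: R consumed = 1ξ₁ = 0.336 × 516 → ξ₁ = 173.4 kmol/h.
Yield of Q: 1ξ₂ / 516 = 0.0563 → ξ₂ = 29.05 kmol/h.
Outlet amounts (n = n₀ + Σ ν·ξ):
  R: 516 − 1(173.4) = 342.6
  U: 0 + 1(173.4) − 1(29.05) = 144.3
  Q: 0 + 1(29.05) = 29.05

144 kmol/h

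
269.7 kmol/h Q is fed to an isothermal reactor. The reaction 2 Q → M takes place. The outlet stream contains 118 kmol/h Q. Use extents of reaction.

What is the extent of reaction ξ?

For Q: n = n₀ − 2ξ → 118 = 269.7 − 2ξ, giving ξ = 75.85 kmol/h.
Outlet amounts (n = n₀ + ν ξ):
  Q: 269.7 − 2(75.85) = 118
  M: 0 + 1(75.85) = 75.85

ξ = 75.8 kmol/h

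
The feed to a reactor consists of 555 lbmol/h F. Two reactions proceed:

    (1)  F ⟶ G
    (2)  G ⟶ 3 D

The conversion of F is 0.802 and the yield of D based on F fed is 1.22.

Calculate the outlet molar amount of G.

219 lbmol/h

Conversion of F: F consumed = 1ξ₁ = 0.802 × 555 → ξ₁ = 445.1 lbmol/h.
Yield of D: 3ξ₂ / 555 = 1.22 → ξ₂ = 225.7 lbmol/h.
Outlet amounts (n = n₀ + Σ ν·ξ):
  F: 555 − 1(445.1) = 109.9
  G: 0 + 1(445.1) − 1(225.7) = 219.4
  D: 0 + 3(225.7) = 677.1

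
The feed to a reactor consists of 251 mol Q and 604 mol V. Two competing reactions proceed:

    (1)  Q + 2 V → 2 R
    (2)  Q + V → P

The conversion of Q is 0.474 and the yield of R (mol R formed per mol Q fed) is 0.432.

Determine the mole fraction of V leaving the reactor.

0.585

Yield of R: 2ξ₁ / 251 = 0.432 → ξ₁ = 54.22 mol.
Conversion of Q: 1ξ₁ + 1ξ₂ = 0.474 × 251 = 119 → ξ₂ = 64.76 mol.
Outlet amounts (n = n₀ + Σ ν·ξ):
  Q: 251 − 1(54.22) − 1(64.76) = 132
  V: 604 − 2(54.22) − 1(64.76) = 430.8
  R: 0 + 2(54.22) = 108.4
  P: 0 + 1(64.76) = 64.76
Total out = 736 mol; y_V = 430.8 / 736 = 0.5853.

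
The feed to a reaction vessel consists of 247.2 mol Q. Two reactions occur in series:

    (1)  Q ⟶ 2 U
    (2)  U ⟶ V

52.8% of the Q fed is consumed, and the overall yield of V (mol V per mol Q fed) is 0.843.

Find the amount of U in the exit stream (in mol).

52.7 mol

Conversion of Q: Q consumed = 1ξ₁ = 0.528 × 247.2 → ξ₁ = 130.5 mol.
Yield of V: 1ξ₂ / 247.2 = 0.843 → ξ₂ = 208.4 mol.
Outlet amounts (n = n₀ + Σ ν·ξ):
  Q: 247.2 − 1(130.5) = 116.7
  U: 0 + 2(130.5) − 1(208.4) = 52.65
  V: 0 + 1(208.4) = 208.4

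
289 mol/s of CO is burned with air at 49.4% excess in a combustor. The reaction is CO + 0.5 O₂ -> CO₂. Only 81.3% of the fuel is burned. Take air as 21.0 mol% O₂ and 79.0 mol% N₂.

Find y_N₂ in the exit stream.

Stoichiometric O₂ = 0.5 × 289 = 144.5 mol/s; O₂ fed = 144.5 × 1.494 = 215.9 mol/s.
N₂ fed = 215.9 × 79/21 = 812.1 mol/s.
Fuel reacted = 0.813 × 289 → ξ = 235 mol/s.
Outlet (n = n₀ + ν ξ):
  CO: 289 − 1(235) = 54.04
  O₂: 215.9 − 0.5(235) = 98.4
  N₂: 812.1 (inert)
  CO₂: 0 + 1(235) = 235
Total out = 1200 mol/s; y_N₂ = 812.1 / 1200 = 0.677.

0.677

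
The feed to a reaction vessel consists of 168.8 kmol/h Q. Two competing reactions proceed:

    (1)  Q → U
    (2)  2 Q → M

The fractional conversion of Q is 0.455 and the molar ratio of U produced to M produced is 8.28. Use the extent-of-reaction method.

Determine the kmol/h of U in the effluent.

61.9 kmol/h

Conversion of Q: Q consumed = 0.455 × 168.8 = 76.8 kmol/h = 1ξ₁ + 2ξ₂.
Selectivity: 1ξ₁ / (1ξ₂) = 8.28 → ξ₁ = 8.28 ξ₂.
Substitute: (1·8.28 + 2) ξ₂ = 76.8 → ξ₂ = 7.471 kmol/h, ξ₁ = 61.86 kmol/h.
Outlet amounts (n = n₀ + Σ ν·ξ):
  Q: 168.8 − 1(61.86) − 2(7.471) = 92
  U: 0 + 1(61.86) = 61.86
  M: 0 + 1(7.471) = 7.471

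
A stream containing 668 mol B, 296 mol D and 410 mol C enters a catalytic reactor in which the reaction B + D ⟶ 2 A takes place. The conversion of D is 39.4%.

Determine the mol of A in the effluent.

D reacted = 0.394 × 296 = 116.6 mol; ν_D = −1, so ξ = 116.6/1 = 116.6 mol.
Outlet amounts (n = n₀ + ν ξ):
  B: 668 − 1(116.6) = 551.4
  D: 296 − 1(116.6) = 179.4
  A: 0 + 2(116.6) = 233.2
  C: 410 (inert)

233 mol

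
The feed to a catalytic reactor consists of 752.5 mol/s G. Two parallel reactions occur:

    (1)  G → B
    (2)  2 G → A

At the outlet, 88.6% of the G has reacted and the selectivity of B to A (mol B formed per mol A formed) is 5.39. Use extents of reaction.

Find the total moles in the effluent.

662 mol/s

Conversion of G: G consumed = 0.886 × 752.5 = 666.7 mol/s = 1ξ₁ + 2ξ₂.
Selectivity: 1ξ₁ / (1ξ₂) = 5.39 → ξ₁ = 5.39 ξ₂.
Substitute: (1·5.39 + 2) ξ₂ = 666.7 → ξ₂ = 90.22 mol/s, ξ₁ = 486.3 mol/s.
Outlet amounts (n = n₀ + Σ ν·ξ):
  G: 752.5 − 1(486.3) − 2(90.22) = 85.78
  B: 0 + 1(486.3) = 486.3
  A: 0 + 1(90.22) = 90.22
Total out = 85.78 + 486.3 + 90.22 = 662.3 mol/s.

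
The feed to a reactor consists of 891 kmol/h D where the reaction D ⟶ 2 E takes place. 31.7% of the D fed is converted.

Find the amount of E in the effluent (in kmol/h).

D reacted = 0.317 × 891 = 282.4 kmol/h; ν_D = −1, so ξ = 282.4/1 = 282.4 kmol/h.
Outlet amounts (n = n₀ + ν ξ):
  D: 891 − 1(282.4) = 608.6
  E: 0 + 2(282.4) = 564.9

565 kmol/h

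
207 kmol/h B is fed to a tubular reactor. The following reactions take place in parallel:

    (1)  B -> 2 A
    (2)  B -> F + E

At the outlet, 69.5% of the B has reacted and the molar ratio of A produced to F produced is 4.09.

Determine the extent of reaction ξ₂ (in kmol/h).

Conversion of B: B consumed = 0.695 × 207 = 143.9 kmol/h = 1ξ₁ + 1ξ₂.
Selectivity: 2ξ₁ / (1ξ₂) = 4.09 → ξ₁ = 2.045 ξ₂.
Substitute: (1·2.045 + 1) ξ₂ = 143.9 → ξ₂ = 47.25 kmol/h, ξ₁ = 96.62 kmol/h.
Outlet amounts (n = n₀ + Σ ν·ξ):
  B: 207 − 1(96.62) − 1(47.25) = 63.14
  A: 0 + 2(96.62) = 193.2
  F: 0 + 1(47.25) = 47.25
  E: 0 + 1(47.25) = 47.25

ξ₂ = 47.2 kmol/h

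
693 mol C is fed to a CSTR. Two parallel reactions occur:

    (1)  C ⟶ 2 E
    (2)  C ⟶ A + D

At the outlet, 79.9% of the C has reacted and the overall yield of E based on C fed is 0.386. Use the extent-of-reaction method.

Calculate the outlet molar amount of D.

420 mol

Yield of E: 2ξ₁ / 693 = 0.386 → ξ₁ = 133.7 mol.
Conversion of C: 1ξ₁ + 1ξ₂ = 0.799 × 693 = 553.7 → ξ₂ = 420 mol.
Outlet amounts (n = n₀ + Σ ν·ξ):
  C: 693 − 1(133.7) − 1(420) = 139.3
  E: 0 + 2(133.7) = 267.5
  A: 0 + 1(420) = 420
  D: 0 + 1(420) = 420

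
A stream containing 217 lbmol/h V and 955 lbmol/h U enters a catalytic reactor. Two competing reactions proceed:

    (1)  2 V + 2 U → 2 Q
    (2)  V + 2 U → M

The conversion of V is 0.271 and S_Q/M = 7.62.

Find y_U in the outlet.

0.804

Conversion of V: V consumed = 0.271 × 217 = 58.81 lbmol/h = 2ξ₁ + 1ξ₂.
Selectivity: 2ξ₁ / (1ξ₂) = 7.62 → ξ₁ = 3.81 ξ₂.
Substitute: (2·3.81 + 1) ξ₂ = 58.81 → ξ₂ = 6.822 lbmol/h, ξ₁ = 25.99 lbmol/h.
Outlet amounts (n = n₀ + Σ ν·ξ):
  V: 217 − 2(25.99) − 1(6.822) = 158.2
  U: 955 − 2(25.99) − 2(6.822) = 889.4
  Q: 0 + 2(25.99) = 51.98
  M: 0 + 1(6.822) = 6.822
Total out = 1106 lbmol/h; y_U = 889.4 / 1106 = 0.8039.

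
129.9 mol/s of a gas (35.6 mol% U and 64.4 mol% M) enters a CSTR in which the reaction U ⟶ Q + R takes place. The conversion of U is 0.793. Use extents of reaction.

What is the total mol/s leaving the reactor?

167 mol/s

U reacted = 0.793 × 46.24 = 36.67 mol/s; ν_U = −1, so ξ = 36.67/1 = 36.67 mol/s.
Outlet amounts (n = n₀ + ν ξ):
  U: 46.24 − 1(36.67) = 9.573
  Q: 0 + 1(36.67) = 36.67
  R: 0 + 1(36.67) = 36.67
  M: 83.66 (inert)
Total out = 9.573 + 36.67 + 36.67 + 83.66 = 166.6 mol/s.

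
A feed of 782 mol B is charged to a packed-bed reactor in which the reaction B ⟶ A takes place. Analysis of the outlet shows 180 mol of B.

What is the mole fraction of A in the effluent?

For B: n = n₀ − 1ξ → 180 = 782 − 1ξ, giving ξ = 602 mol.
Outlet amounts (n = n₀ + ν ξ):
  B: 782 − 1(602) = 180
  A: 0 + 1(602) = 602
Total out = 782 mol; y_A = 602 / 782 = 0.7698.

0.77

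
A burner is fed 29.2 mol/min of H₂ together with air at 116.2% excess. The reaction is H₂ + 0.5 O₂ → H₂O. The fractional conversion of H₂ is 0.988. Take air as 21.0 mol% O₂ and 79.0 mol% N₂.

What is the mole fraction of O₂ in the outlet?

0.104

Stoichiometric O₂ = 0.5 × 29.2 = 14.6 mol/min; O₂ fed = 14.6 × 2.162 = 31.57 mol/min.
N₂ fed = 31.57 × 79/21 = 118.7 mol/min.
Fuel reacted = 0.988 × 29.2 → ξ = 28.85 mol/min.
Outlet (n = n₀ + ν ξ):
  H₂: 29.2 − 1(28.85) = 0.3504
  O₂: 31.57 − 0.5(28.85) = 17.14
  N₂: 118.7 (inert)
  H₂O: 0 + 1(28.85) = 28.85
Total out = 165.1 mol/min; y_O₂ = 17.14 / 165.1 = 0.1038.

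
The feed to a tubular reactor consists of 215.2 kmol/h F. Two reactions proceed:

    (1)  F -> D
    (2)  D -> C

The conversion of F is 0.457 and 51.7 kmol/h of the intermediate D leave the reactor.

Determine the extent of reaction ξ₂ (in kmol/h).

ξ₂ = 46.6 kmol/h

Conversion of F: F consumed = 1ξ₁ = 0.457 × 215.2 → ξ₁ = 98.35 kmol/h.
D balance: n_D = 0 + 1ξ₁ − 1ξ₂ = 51.7 → ξ₂ = (1·98.35 − 51.7)/1 = 46.65 kmol/h.
Outlet amounts (n = n₀ + Σ ν·ξ):
  F: 215.2 − 1(98.35) = 116.9
  D: 0 + 1(98.35) − 1(46.65) = 51.7
  C: 0 + 1(46.65) = 46.65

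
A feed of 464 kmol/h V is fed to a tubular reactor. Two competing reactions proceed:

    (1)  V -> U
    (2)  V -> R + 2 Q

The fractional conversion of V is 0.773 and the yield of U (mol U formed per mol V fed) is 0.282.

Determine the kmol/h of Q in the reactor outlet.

456 kmol/h

Yield of U: 1ξ₁ / 464 = 0.282 → ξ₁ = 130.8 kmol/h.
Conversion of V: 1ξ₁ + 1ξ₂ = 0.773 × 464 = 358.7 → ξ₂ = 227.8 kmol/h.
Outlet amounts (n = n₀ + Σ ν·ξ):
  V: 464 − 1(130.8) − 1(227.8) = 105.3
  U: 0 + 1(130.8) = 130.8
  R: 0 + 1(227.8) = 227.8
  Q: 0 + 2(227.8) = 455.6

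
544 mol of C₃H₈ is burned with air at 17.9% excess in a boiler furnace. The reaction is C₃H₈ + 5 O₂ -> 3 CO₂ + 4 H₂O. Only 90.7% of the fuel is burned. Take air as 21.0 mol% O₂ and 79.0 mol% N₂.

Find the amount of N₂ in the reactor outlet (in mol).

12100 mol

Stoichiometric O₂ = 5 × 544 = 2720 mol; O₂ fed = 2720 × 1.179 = 3207 mol.
N₂ fed = 3207 × 79/21 = 12060 mol.
Fuel reacted = 0.907 × 544 → ξ = 493.4 mol.
Outlet (n = n₀ + ν ξ):
  C₃H₈: 544 − 1(493.4) = 50.59
  O₂: 3207 − 5(493.4) = 739.8
  N₂: 12060 (inert)
  CO₂: 0 + 3(493.4) = 1480
  H₂O: 0 + 4(493.4) = 1974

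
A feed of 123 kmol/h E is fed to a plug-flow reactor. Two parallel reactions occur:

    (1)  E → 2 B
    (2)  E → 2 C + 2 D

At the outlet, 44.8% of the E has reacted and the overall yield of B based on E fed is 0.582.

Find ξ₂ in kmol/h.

ξ₂ = 19.3 kmol/h

Yield of B: 2ξ₁ / 123 = 0.582 → ξ₁ = 35.79 kmol/h.
Conversion of E: 1ξ₁ + 1ξ₂ = 0.448 × 123 = 55.1 → ξ₂ = 19.31 kmol/h.
Outlet amounts (n = n₀ + Σ ν·ξ):
  E: 123 − 1(35.79) − 1(19.31) = 67.9
  B: 0 + 2(35.79) = 71.59
  C: 0 + 2(19.31) = 38.62
  D: 0 + 2(19.31) = 38.62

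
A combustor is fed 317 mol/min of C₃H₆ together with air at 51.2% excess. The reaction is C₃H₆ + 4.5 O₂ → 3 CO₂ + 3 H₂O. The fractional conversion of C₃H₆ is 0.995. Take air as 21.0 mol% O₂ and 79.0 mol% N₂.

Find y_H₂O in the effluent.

0.0881

Stoichiometric O₂ = 4.5 × 317 = 1426 mol/min; O₂ fed = 1426 × 1.512 = 2157 mol/min.
N₂ fed = 2157 × 79/21 = 8114 mol/min.
Fuel reacted = 0.995 × 317 → ξ = 315.4 mol/min.
Outlet (n = n₀ + ν ξ):
  C₃H₆: 317 − 1(315.4) = 1.585
  O₂: 2157 − 4.5(315.4) = 737.5
  N₂: 8114 (inert)
  CO₂: 0 + 3(315.4) = 946.2
  H₂O: 0 + 3(315.4) = 946.2
Total out = 10750 mol/min; y_H₂O = 946.2 / 10750 = 0.08806.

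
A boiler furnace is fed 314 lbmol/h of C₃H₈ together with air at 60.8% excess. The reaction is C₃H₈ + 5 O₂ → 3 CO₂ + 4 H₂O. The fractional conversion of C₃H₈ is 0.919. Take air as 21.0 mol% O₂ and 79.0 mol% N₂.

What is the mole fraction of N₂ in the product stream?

Stoichiometric O₂ = 5 × 314 = 1570 lbmol/h; O₂ fed = 1570 × 1.608 = 2525 lbmol/h.
N₂ fed = 2525 × 79/21 = 9497 lbmol/h.
Fuel reacted = 0.919 × 314 → ξ = 288.6 lbmol/h.
Outlet (n = n₀ + ν ξ):
  C₃H₈: 314 − 1(288.6) = 25.43
  O₂: 2525 − 5(288.6) = 1082
  N₂: 9497 (inert)
  CO₂: 0 + 3(288.6) = 865.7
  H₂O: 0 + 4(288.6) = 1154
Total out = 12620 lbmol/h; y_N₂ = 9497 / 12620 = 0.7523.

0.752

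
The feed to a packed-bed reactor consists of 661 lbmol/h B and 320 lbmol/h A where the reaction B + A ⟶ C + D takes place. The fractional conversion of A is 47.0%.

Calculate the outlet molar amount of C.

150 lbmol/h

A reacted = 0.47 × 320 = 150.4 lbmol/h; ν_A = −1, so ξ = 150.4/1 = 150.4 lbmol/h.
Outlet amounts (n = n₀ + ν ξ):
  B: 661 − 1(150.4) = 510.6
  A: 320 − 1(150.4) = 169.6
  C: 0 + 1(150.4) = 150.4
  D: 0 + 1(150.4) = 150.4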